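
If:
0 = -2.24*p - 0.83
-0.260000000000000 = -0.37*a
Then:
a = 0.70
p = -0.37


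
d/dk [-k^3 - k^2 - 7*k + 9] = -3*k^2 - 2*k - 7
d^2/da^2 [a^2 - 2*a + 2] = 2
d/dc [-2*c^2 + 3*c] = 3 - 4*c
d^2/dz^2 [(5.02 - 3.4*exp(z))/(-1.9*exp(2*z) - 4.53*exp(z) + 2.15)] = (12.274*exp(4*z) - 101.7526*exp(3*z) - 46.28742*exp(2*z) - 151.927418*exp(z) - 33.17579)*exp(z)/(6.859*exp(6*z) + 49.0599*exp(5*z) + 93.68463*exp(4*z) - 18.070623*exp(3*z) - 106.011555*exp(2*z) + 62.819775*exp(z) - 9.938375)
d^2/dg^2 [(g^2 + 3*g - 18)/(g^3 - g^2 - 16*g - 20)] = 2*(g^4 + 5*g^3 - 93*g^2 + 671*g - 1202)/(g^7 - 7*g^6 - 21*g^5 + 147*g^4 + 336*g^3 - 840*g^2 - 2800*g - 2000)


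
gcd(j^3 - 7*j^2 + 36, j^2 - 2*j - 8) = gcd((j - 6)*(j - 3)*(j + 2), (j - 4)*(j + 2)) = j + 2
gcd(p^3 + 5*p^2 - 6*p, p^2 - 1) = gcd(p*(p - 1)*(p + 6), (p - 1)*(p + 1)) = p - 1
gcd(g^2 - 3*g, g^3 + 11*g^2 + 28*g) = g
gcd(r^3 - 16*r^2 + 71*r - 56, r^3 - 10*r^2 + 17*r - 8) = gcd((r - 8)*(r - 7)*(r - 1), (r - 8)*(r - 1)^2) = r^2 - 9*r + 8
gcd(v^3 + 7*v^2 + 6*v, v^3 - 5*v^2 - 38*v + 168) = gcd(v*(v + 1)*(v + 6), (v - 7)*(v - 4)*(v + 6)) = v + 6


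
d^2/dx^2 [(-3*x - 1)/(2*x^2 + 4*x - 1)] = 4*(-8*(x + 1)^2*(3*x + 1) + (9*x + 7)*(2*x^2 + 4*x - 1))/(2*x^2 + 4*x - 1)^3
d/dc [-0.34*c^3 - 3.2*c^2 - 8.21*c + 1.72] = -1.02*c^2 - 6.4*c - 8.21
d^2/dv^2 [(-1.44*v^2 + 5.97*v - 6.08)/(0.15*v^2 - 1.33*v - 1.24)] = (-0.30591*v^3 - 2.42784*v^2 + 13.94028*v - 47.89132)/(0.003375*v^6 - 0.089775*v^5 + 0.712305*v^4 - 0.868357000000001*v^3 - 5.888388*v^2 - 6.135024*v - 1.906624)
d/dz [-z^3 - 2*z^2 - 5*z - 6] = -3*z^2 - 4*z - 5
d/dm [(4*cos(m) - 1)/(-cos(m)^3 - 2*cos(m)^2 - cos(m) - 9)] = 4*(143*sin(m) - 5*sin(3*m) - 4*sin(4*m))/(7*cos(m) + 4*cos(2*m) + cos(3*m) + 40)^2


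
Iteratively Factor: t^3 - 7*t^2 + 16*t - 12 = (t - 3)*(t^2 - 4*t + 4) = (t - 3)*(t - 2)*(t - 2)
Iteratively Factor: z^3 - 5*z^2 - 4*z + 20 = (z + 2)*(z^2 - 7*z + 10) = (z - 5)*(z + 2)*(z - 2)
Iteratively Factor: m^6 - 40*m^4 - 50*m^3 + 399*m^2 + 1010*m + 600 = (m + 1)*(m^5 - m^4 - 39*m^3 - 11*m^2 + 410*m + 600) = (m + 1)*(m + 4)*(m^4 - 5*m^3 - 19*m^2 + 65*m + 150) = (m + 1)*(m + 2)*(m + 4)*(m^3 - 7*m^2 - 5*m + 75) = (m - 5)*(m + 1)*(m + 2)*(m + 4)*(m^2 - 2*m - 15) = (m - 5)*(m + 1)*(m + 2)*(m + 3)*(m + 4)*(m - 5)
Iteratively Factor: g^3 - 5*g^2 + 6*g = (g - 3)*(g^2 - 2*g) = (g - 3)*(g - 2)*(g)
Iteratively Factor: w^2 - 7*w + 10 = (w - 2)*(w - 5)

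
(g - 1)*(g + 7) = g^2 + 6*g - 7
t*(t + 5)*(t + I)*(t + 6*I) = t^4 + 5*t^3 + 7*I*t^3 - 6*t^2 + 35*I*t^2 - 30*t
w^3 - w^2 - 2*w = w*(w - 2)*(w + 1)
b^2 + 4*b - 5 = (b - 1)*(b + 5)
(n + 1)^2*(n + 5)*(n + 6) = n^4 + 13*n^3 + 53*n^2 + 71*n + 30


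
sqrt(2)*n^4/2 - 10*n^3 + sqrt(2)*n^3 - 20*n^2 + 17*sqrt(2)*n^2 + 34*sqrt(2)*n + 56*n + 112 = (n - 7*sqrt(2))*(n - 4*sqrt(2))*(n + sqrt(2))*(sqrt(2)*n/2 + sqrt(2))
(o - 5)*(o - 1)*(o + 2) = o^3 - 4*o^2 - 7*o + 10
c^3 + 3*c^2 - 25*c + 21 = (c - 3)*(c - 1)*(c + 7)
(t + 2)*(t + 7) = t^2 + 9*t + 14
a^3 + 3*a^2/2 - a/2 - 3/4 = (a + 3/2)*(a - sqrt(2)/2)*(a + sqrt(2)/2)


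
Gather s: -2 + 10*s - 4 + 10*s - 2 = 20*s - 8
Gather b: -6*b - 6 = -6*b - 6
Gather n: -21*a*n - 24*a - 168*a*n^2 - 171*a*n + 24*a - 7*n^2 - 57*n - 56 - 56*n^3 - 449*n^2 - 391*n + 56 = -56*n^3 + n^2*(-168*a - 456) + n*(-192*a - 448)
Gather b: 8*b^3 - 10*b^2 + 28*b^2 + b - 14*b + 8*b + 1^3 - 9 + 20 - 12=8*b^3 + 18*b^2 - 5*b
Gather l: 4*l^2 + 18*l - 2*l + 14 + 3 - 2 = 4*l^2 + 16*l + 15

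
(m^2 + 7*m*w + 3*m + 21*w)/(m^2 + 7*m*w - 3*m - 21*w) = (m + 3)/(m - 3)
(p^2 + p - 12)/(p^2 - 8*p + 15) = (p + 4)/(p - 5)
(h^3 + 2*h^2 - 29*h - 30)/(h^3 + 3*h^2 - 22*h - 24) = (h - 5)/(h - 4)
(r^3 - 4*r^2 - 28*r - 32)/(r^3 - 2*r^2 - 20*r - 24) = (r - 8)/(r - 6)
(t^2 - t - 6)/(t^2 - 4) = (t - 3)/(t - 2)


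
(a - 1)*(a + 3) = a^2 + 2*a - 3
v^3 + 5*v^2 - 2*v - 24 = (v - 2)*(v + 3)*(v + 4)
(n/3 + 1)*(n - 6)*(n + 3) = n^3/3 - 9*n - 18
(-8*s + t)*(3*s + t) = -24*s^2 - 5*s*t + t^2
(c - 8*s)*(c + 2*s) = c^2 - 6*c*s - 16*s^2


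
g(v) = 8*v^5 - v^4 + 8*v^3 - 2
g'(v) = 40*v^4 - 4*v^3 + 24*v^2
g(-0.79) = -8.80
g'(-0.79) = 32.53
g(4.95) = 24142.68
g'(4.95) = 24117.81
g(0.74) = 2.72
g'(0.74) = 23.52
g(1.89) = 232.18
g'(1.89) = 569.12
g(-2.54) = -1020.50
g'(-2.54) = 1885.31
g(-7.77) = -233965.85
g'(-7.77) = 149120.82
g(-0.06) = -2.00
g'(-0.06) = 0.09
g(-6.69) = -111606.82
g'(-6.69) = 82396.16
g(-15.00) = -6152627.00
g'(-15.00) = 2043900.00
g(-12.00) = -2025218.00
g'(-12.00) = 839808.00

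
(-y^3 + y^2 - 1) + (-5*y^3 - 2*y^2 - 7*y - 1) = -6*y^3 - y^2 - 7*y - 2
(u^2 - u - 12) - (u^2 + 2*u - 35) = 23 - 3*u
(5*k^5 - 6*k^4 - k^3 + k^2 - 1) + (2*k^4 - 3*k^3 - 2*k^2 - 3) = 5*k^5 - 4*k^4 - 4*k^3 - k^2 - 4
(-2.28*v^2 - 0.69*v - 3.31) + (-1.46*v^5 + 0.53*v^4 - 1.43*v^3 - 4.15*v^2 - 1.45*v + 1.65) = -1.46*v^5 + 0.53*v^4 - 1.43*v^3 - 6.43*v^2 - 2.14*v - 1.66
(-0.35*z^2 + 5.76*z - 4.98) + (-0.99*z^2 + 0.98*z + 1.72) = -1.34*z^2 + 6.74*z - 3.26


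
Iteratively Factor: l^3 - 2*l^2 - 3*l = (l + 1)*(l^2 - 3*l) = l*(l + 1)*(l - 3)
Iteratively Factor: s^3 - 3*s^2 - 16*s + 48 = (s + 4)*(s^2 - 7*s + 12) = (s - 3)*(s + 4)*(s - 4)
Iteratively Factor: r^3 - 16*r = (r)*(r^2 - 16) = r*(r + 4)*(r - 4)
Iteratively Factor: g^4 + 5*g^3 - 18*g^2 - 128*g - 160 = (g + 2)*(g^3 + 3*g^2 - 24*g - 80) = (g + 2)*(g + 4)*(g^2 - g - 20) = (g + 2)*(g + 4)^2*(g - 5)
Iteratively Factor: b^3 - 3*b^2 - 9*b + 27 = (b - 3)*(b^2 - 9) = (b - 3)^2*(b + 3)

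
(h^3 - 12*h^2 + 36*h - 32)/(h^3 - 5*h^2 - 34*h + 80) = (h - 2)/(h + 5)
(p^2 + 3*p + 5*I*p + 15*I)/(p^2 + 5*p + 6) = (p + 5*I)/(p + 2)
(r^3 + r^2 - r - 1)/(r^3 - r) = (r + 1)/r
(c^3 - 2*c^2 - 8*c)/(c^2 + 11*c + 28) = c*(c^2 - 2*c - 8)/(c^2 + 11*c + 28)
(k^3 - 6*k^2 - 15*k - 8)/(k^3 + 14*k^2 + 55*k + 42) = (k^2 - 7*k - 8)/(k^2 + 13*k + 42)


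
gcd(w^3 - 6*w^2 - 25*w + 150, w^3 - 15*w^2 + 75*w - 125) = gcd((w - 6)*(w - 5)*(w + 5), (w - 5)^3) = w - 5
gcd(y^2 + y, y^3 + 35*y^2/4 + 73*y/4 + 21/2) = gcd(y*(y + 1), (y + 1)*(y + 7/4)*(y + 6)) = y + 1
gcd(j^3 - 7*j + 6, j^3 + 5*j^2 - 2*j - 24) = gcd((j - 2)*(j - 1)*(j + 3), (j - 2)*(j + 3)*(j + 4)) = j^2 + j - 6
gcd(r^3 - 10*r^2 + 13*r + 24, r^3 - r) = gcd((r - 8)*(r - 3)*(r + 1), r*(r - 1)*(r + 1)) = r + 1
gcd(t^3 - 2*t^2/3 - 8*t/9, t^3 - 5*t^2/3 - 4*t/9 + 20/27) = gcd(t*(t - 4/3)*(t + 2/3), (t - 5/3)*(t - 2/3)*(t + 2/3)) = t + 2/3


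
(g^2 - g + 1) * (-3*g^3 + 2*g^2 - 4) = -3*g^5 + 5*g^4 - 5*g^3 - 2*g^2 + 4*g - 4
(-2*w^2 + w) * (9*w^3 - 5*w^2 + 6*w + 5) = -18*w^5 + 19*w^4 - 17*w^3 - 4*w^2 + 5*w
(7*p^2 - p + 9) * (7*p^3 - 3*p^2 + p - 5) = 49*p^5 - 28*p^4 + 73*p^3 - 63*p^2 + 14*p - 45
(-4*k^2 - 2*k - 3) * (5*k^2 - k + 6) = -20*k^4 - 6*k^3 - 37*k^2 - 9*k - 18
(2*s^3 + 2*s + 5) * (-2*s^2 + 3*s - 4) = -4*s^5 + 6*s^4 - 12*s^3 - 4*s^2 + 7*s - 20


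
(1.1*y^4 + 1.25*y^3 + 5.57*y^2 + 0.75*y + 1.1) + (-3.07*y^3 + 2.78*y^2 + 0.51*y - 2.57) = 1.1*y^4 - 1.82*y^3 + 8.35*y^2 + 1.26*y - 1.47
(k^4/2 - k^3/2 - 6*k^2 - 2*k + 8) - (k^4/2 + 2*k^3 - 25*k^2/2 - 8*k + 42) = -5*k^3/2 + 13*k^2/2 + 6*k - 34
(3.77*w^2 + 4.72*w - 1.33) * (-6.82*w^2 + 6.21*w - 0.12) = -25.7114*w^4 - 8.7787*w^3 + 37.9294*w^2 - 8.8257*w + 0.1596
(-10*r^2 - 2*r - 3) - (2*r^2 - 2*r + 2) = -12*r^2 - 5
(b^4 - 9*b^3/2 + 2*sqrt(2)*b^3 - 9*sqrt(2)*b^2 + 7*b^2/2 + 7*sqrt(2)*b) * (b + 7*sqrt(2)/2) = b^5 - 9*b^4/2 + 11*sqrt(2)*b^4/2 - 99*sqrt(2)*b^3/4 + 35*b^3/2 - 63*b^2 + 77*sqrt(2)*b^2/4 + 49*b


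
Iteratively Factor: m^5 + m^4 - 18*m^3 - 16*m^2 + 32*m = (m)*(m^4 + m^3 - 18*m^2 - 16*m + 32) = m*(m + 2)*(m^3 - m^2 - 16*m + 16) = m*(m + 2)*(m + 4)*(m^2 - 5*m + 4) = m*(m - 1)*(m + 2)*(m + 4)*(m - 4)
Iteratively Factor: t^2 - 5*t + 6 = (t - 2)*(t - 3)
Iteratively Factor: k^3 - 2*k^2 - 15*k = (k + 3)*(k^2 - 5*k) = (k - 5)*(k + 3)*(k)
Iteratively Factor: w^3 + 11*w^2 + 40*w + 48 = (w + 3)*(w^2 + 8*w + 16) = (w + 3)*(w + 4)*(w + 4)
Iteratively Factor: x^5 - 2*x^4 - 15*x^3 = (x)*(x^4 - 2*x^3 - 15*x^2) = x*(x + 3)*(x^3 - 5*x^2) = x^2*(x + 3)*(x^2 - 5*x) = x^3*(x + 3)*(x - 5)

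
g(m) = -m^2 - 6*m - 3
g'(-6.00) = 6.00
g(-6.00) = -3.00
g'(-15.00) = 24.00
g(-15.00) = -138.00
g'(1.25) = -8.50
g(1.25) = -12.06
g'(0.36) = -6.72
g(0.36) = -5.29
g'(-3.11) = 0.22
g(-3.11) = 5.99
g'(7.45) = -20.90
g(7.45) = -103.20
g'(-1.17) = -3.66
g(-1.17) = 2.65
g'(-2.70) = -0.60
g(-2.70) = 5.91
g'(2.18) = -10.36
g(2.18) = -20.83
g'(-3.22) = 0.44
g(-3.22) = 5.95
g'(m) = -2*m - 6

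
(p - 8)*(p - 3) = p^2 - 11*p + 24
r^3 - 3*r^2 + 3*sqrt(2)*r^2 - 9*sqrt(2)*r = r*(r - 3)*(r + 3*sqrt(2))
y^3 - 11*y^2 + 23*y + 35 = (y - 7)*(y - 5)*(y + 1)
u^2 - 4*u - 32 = (u - 8)*(u + 4)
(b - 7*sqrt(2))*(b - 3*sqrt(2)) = b^2 - 10*sqrt(2)*b + 42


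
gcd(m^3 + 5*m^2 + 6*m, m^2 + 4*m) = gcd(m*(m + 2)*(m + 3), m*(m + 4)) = m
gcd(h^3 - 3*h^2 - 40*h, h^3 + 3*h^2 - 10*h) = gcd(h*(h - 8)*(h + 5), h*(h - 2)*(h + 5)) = h^2 + 5*h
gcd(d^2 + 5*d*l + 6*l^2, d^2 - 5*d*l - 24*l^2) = d + 3*l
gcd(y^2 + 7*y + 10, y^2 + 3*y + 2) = y + 2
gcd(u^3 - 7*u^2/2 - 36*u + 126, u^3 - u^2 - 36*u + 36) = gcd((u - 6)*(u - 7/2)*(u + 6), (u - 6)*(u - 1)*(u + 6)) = u^2 - 36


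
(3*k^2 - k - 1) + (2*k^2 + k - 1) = 5*k^2 - 2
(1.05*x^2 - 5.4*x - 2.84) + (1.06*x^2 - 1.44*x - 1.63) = 2.11*x^2 - 6.84*x - 4.47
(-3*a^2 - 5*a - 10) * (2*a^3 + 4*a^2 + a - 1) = -6*a^5 - 22*a^4 - 43*a^3 - 42*a^2 - 5*a + 10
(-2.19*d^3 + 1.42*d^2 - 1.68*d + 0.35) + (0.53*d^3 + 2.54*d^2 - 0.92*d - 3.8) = -1.66*d^3 + 3.96*d^2 - 2.6*d - 3.45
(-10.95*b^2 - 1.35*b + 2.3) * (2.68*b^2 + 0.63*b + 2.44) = -29.346*b^4 - 10.5165*b^3 - 21.4045*b^2 - 1.845*b + 5.612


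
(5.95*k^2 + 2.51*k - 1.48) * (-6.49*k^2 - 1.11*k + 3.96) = -38.6155*k^4 - 22.8944*k^3 + 30.3811*k^2 + 11.5824*k - 5.8608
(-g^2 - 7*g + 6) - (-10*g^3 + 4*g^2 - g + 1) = 10*g^3 - 5*g^2 - 6*g + 5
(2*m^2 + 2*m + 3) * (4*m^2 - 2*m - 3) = 8*m^4 + 4*m^3 + 2*m^2 - 12*m - 9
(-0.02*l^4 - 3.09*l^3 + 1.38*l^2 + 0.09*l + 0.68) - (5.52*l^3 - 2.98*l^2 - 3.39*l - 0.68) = -0.02*l^4 - 8.61*l^3 + 4.36*l^2 + 3.48*l + 1.36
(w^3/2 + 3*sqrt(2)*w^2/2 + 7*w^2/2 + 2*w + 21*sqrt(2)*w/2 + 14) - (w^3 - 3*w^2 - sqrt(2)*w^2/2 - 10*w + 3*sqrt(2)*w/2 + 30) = -w^3/2 + 2*sqrt(2)*w^2 + 13*w^2/2 + 12*w + 9*sqrt(2)*w - 16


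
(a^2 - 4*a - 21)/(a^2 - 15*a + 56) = (a + 3)/(a - 8)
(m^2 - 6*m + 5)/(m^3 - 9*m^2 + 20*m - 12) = (m - 5)/(m^2 - 8*m + 12)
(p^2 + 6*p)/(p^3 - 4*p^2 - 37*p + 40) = p*(p + 6)/(p^3 - 4*p^2 - 37*p + 40)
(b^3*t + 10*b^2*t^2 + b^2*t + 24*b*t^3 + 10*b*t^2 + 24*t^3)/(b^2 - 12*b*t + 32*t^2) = t*(b^3 + 10*b^2*t + b^2 + 24*b*t^2 + 10*b*t + 24*t^2)/(b^2 - 12*b*t + 32*t^2)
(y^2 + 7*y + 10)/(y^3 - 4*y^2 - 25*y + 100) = (y + 2)/(y^2 - 9*y + 20)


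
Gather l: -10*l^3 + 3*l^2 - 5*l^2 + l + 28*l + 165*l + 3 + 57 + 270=-10*l^3 - 2*l^2 + 194*l + 330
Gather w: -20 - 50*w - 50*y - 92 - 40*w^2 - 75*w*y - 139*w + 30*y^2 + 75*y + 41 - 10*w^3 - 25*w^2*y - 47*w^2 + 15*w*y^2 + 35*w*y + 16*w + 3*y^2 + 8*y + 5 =-10*w^3 + w^2*(-25*y - 87) + w*(15*y^2 - 40*y - 173) + 33*y^2 + 33*y - 66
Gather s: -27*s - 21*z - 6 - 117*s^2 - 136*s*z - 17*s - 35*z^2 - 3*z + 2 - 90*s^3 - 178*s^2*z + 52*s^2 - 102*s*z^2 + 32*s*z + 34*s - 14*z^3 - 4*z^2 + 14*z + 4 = -90*s^3 + s^2*(-178*z - 65) + s*(-102*z^2 - 104*z - 10) - 14*z^3 - 39*z^2 - 10*z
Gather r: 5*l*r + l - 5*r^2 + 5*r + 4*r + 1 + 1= l - 5*r^2 + r*(5*l + 9) + 2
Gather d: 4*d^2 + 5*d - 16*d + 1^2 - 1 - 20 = 4*d^2 - 11*d - 20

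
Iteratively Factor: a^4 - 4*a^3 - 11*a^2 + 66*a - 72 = (a + 4)*(a^3 - 8*a^2 + 21*a - 18) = (a - 2)*(a + 4)*(a^2 - 6*a + 9) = (a - 3)*(a - 2)*(a + 4)*(a - 3)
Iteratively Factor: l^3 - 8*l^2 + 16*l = (l - 4)*(l^2 - 4*l) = (l - 4)^2*(l)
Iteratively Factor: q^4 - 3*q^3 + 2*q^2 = (q - 1)*(q^3 - 2*q^2) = (q - 2)*(q - 1)*(q^2) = q*(q - 2)*(q - 1)*(q)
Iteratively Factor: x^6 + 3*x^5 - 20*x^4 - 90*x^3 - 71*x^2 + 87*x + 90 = (x - 5)*(x^5 + 8*x^4 + 20*x^3 + 10*x^2 - 21*x - 18) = (x - 5)*(x + 3)*(x^4 + 5*x^3 + 5*x^2 - 5*x - 6) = (x - 5)*(x + 2)*(x + 3)*(x^3 + 3*x^2 - x - 3) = (x - 5)*(x + 1)*(x + 2)*(x + 3)*(x^2 + 2*x - 3) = (x - 5)*(x - 1)*(x + 1)*(x + 2)*(x + 3)*(x + 3)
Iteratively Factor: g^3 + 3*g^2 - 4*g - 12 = (g + 3)*(g^2 - 4) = (g - 2)*(g + 3)*(g + 2)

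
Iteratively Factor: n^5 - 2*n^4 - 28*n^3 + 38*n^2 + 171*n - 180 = (n + 3)*(n^4 - 5*n^3 - 13*n^2 + 77*n - 60) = (n - 3)*(n + 3)*(n^3 - 2*n^2 - 19*n + 20) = (n - 5)*(n - 3)*(n + 3)*(n^2 + 3*n - 4) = (n - 5)*(n - 3)*(n - 1)*(n + 3)*(n + 4)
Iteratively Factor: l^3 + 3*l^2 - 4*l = (l)*(l^2 + 3*l - 4) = l*(l + 4)*(l - 1)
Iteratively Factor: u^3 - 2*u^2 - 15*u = (u)*(u^2 - 2*u - 15) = u*(u - 5)*(u + 3)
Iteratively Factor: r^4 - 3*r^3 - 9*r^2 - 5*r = (r + 1)*(r^3 - 4*r^2 - 5*r) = r*(r + 1)*(r^2 - 4*r - 5) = r*(r - 5)*(r + 1)*(r + 1)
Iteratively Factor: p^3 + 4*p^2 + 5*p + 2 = (p + 1)*(p^2 + 3*p + 2) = (p + 1)*(p + 2)*(p + 1)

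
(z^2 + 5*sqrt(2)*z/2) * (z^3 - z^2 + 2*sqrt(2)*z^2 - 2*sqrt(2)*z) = z^5 - z^4 + 9*sqrt(2)*z^4/2 - 9*sqrt(2)*z^3/2 + 10*z^3 - 10*z^2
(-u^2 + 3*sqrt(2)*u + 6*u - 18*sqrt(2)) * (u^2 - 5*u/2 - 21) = -u^4 + 3*sqrt(2)*u^3 + 17*u^3/2 - 51*sqrt(2)*u^2/2 + 6*u^2 - 126*u - 18*sqrt(2)*u + 378*sqrt(2)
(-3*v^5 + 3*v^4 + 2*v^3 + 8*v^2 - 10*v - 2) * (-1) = 3*v^5 - 3*v^4 - 2*v^3 - 8*v^2 + 10*v + 2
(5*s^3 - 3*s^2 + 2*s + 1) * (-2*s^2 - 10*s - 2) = -10*s^5 - 44*s^4 + 16*s^3 - 16*s^2 - 14*s - 2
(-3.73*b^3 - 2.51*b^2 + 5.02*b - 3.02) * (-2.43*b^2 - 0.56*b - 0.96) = 9.0639*b^5 + 8.1881*b^4 - 7.2122*b^3 + 6.937*b^2 - 3.128*b + 2.8992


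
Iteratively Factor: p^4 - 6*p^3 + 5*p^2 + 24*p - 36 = (p + 2)*(p^3 - 8*p^2 + 21*p - 18) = (p - 2)*(p + 2)*(p^2 - 6*p + 9) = (p - 3)*(p - 2)*(p + 2)*(p - 3)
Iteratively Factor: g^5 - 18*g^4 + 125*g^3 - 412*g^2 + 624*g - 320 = (g - 4)*(g^4 - 14*g^3 + 69*g^2 - 136*g + 80) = (g - 4)^2*(g^3 - 10*g^2 + 29*g - 20) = (g - 5)*(g - 4)^2*(g^2 - 5*g + 4) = (g - 5)*(g - 4)^3*(g - 1)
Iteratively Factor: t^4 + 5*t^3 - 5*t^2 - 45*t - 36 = (t + 1)*(t^3 + 4*t^2 - 9*t - 36) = (t - 3)*(t + 1)*(t^2 + 7*t + 12) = (t - 3)*(t + 1)*(t + 4)*(t + 3)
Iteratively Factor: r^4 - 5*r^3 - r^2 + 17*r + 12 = (r + 1)*(r^3 - 6*r^2 + 5*r + 12) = (r - 3)*(r + 1)*(r^2 - 3*r - 4) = (r - 4)*(r - 3)*(r + 1)*(r + 1)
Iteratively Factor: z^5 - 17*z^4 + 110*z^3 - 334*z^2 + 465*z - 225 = (z - 1)*(z^4 - 16*z^3 + 94*z^2 - 240*z + 225) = (z - 3)*(z - 1)*(z^3 - 13*z^2 + 55*z - 75) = (z - 5)*(z - 3)*(z - 1)*(z^2 - 8*z + 15) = (z - 5)^2*(z - 3)*(z - 1)*(z - 3)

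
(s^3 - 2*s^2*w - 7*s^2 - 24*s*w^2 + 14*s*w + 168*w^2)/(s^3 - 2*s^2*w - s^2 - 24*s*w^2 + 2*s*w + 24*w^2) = (s - 7)/(s - 1)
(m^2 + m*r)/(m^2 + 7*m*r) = (m + r)/(m + 7*r)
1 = 1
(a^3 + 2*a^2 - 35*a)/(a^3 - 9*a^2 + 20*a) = (a + 7)/(a - 4)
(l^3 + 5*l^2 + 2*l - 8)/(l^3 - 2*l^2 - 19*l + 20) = (l + 2)/(l - 5)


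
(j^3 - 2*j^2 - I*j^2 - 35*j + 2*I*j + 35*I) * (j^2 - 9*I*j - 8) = j^5 - 2*j^4 - 10*I*j^4 - 52*j^3 + 20*I*j^3 + 34*j^2 + 358*I*j^2 + 595*j - 16*I*j - 280*I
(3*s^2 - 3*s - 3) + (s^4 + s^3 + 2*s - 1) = s^4 + s^3 + 3*s^2 - s - 4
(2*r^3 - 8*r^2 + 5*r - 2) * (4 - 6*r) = -12*r^4 + 56*r^3 - 62*r^2 + 32*r - 8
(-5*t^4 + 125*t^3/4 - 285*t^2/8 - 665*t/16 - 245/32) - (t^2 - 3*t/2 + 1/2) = -5*t^4 + 125*t^3/4 - 293*t^2/8 - 641*t/16 - 261/32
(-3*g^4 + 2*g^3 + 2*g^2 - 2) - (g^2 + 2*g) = -3*g^4 + 2*g^3 + g^2 - 2*g - 2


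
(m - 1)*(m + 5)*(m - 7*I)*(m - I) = m^4 + 4*m^3 - 8*I*m^3 - 12*m^2 - 32*I*m^2 - 28*m + 40*I*m + 35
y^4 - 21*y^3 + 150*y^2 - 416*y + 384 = (y - 8)^2*(y - 3)*(y - 2)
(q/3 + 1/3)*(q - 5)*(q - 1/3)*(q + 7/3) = q^4/3 - 2*q^3/3 - 124*q^2/27 - 62*q/27 + 35/27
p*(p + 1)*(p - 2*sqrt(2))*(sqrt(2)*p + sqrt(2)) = sqrt(2)*p^4 - 4*p^3 + 2*sqrt(2)*p^3 - 8*p^2 + sqrt(2)*p^2 - 4*p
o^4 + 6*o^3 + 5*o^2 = o^2*(o + 1)*(o + 5)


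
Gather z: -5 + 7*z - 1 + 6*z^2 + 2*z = 6*z^2 + 9*z - 6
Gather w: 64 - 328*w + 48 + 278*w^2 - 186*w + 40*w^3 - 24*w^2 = 40*w^3 + 254*w^2 - 514*w + 112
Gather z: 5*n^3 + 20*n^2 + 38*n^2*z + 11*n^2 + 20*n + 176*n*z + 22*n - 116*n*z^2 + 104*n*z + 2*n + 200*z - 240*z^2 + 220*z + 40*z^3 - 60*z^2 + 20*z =5*n^3 + 31*n^2 + 44*n + 40*z^3 + z^2*(-116*n - 300) + z*(38*n^2 + 280*n + 440)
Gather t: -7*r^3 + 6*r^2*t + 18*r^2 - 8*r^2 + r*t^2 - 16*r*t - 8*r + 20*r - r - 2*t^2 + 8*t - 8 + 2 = -7*r^3 + 10*r^2 + 11*r + t^2*(r - 2) + t*(6*r^2 - 16*r + 8) - 6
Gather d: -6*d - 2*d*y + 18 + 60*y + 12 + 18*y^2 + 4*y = d*(-2*y - 6) + 18*y^2 + 64*y + 30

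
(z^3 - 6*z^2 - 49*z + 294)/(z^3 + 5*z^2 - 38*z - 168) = (z - 7)/(z + 4)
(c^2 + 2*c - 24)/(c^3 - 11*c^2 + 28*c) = (c + 6)/(c*(c - 7))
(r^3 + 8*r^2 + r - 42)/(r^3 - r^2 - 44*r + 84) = (r + 3)/(r - 6)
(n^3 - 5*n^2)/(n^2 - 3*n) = n*(n - 5)/(n - 3)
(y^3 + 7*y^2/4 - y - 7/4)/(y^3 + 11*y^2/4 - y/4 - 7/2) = (y + 1)/(y + 2)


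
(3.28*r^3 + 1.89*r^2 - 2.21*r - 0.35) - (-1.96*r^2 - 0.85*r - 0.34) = 3.28*r^3 + 3.85*r^2 - 1.36*r - 0.00999999999999995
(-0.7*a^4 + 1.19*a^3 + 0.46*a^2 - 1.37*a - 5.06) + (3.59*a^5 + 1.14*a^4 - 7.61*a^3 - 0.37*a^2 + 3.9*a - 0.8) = 3.59*a^5 + 0.44*a^4 - 6.42*a^3 + 0.09*a^2 + 2.53*a - 5.86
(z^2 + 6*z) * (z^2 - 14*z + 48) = z^4 - 8*z^3 - 36*z^2 + 288*z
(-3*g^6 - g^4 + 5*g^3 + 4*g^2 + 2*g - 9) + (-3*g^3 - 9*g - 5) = -3*g^6 - g^4 + 2*g^3 + 4*g^2 - 7*g - 14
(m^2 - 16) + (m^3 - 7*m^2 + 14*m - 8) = m^3 - 6*m^2 + 14*m - 24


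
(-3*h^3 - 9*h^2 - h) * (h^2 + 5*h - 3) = -3*h^5 - 24*h^4 - 37*h^3 + 22*h^2 + 3*h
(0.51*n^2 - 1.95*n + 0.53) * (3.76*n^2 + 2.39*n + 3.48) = 1.9176*n^4 - 6.1131*n^3 - 0.8929*n^2 - 5.5193*n + 1.8444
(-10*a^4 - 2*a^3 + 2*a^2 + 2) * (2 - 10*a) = 100*a^5 - 24*a^3 + 4*a^2 - 20*a + 4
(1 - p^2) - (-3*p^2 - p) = 2*p^2 + p + 1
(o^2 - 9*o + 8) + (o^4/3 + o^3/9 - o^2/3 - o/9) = o^4/3 + o^3/9 + 2*o^2/3 - 82*o/9 + 8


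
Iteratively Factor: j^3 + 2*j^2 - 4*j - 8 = (j + 2)*(j^2 - 4) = (j + 2)^2*(j - 2)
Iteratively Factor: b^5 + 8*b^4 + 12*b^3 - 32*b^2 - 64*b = (b + 4)*(b^4 + 4*b^3 - 4*b^2 - 16*b) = (b + 2)*(b + 4)*(b^3 + 2*b^2 - 8*b) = (b + 2)*(b + 4)^2*(b^2 - 2*b) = b*(b + 2)*(b + 4)^2*(b - 2)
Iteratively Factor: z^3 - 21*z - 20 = (z - 5)*(z^2 + 5*z + 4) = (z - 5)*(z + 4)*(z + 1)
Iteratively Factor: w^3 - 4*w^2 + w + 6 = (w + 1)*(w^2 - 5*w + 6) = (w - 3)*(w + 1)*(w - 2)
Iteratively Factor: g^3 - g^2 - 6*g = (g)*(g^2 - g - 6) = g*(g - 3)*(g + 2)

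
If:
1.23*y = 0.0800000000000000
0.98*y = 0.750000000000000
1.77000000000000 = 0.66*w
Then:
No Solution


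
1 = 1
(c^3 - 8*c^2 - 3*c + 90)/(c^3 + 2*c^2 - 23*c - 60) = (c - 6)/(c + 4)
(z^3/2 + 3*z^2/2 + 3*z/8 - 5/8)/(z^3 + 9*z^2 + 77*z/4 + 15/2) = (2*z^2 + z - 1)/(2*(2*z^2 + 13*z + 6))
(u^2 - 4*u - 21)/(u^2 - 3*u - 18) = (u - 7)/(u - 6)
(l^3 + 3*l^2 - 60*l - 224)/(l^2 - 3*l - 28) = (l^2 - l - 56)/(l - 7)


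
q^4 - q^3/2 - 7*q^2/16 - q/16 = q*(q - 1)*(q + 1/4)^2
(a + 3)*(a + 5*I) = a^2 + 3*a + 5*I*a + 15*I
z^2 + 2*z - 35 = (z - 5)*(z + 7)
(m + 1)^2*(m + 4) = m^3 + 6*m^2 + 9*m + 4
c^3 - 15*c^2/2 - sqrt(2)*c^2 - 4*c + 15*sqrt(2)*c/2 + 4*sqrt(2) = (c - 8)*(c + 1/2)*(c - sqrt(2))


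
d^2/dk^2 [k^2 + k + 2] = 2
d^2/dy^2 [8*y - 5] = 0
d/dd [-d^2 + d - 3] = 1 - 2*d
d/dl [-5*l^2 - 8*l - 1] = -10*l - 8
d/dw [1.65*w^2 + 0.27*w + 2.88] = 3.3*w + 0.27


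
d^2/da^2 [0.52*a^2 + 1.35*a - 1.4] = 1.04000000000000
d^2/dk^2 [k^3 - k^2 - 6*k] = 6*k - 2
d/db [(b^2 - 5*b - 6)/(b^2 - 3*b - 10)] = 2*(b^2 - 4*b + 16)/(b^4 - 6*b^3 - 11*b^2 + 60*b + 100)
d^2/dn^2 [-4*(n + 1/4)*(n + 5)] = -8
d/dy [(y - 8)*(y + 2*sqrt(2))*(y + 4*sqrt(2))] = 3*y^2 - 16*y + 12*sqrt(2)*y - 48*sqrt(2) + 16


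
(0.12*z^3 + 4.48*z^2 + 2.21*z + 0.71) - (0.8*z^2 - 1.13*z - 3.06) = 0.12*z^3 + 3.68*z^2 + 3.34*z + 3.77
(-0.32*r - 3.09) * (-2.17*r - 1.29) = 0.6944*r^2 + 7.1181*r + 3.9861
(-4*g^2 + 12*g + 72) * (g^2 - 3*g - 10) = -4*g^4 + 24*g^3 + 76*g^2 - 336*g - 720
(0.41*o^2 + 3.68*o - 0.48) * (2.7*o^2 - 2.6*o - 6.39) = 1.107*o^4 + 8.87*o^3 - 13.4839*o^2 - 22.2672*o + 3.0672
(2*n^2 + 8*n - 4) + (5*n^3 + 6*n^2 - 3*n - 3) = 5*n^3 + 8*n^2 + 5*n - 7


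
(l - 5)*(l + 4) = l^2 - l - 20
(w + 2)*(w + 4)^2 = w^3 + 10*w^2 + 32*w + 32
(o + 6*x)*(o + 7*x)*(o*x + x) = o^3*x + 13*o^2*x^2 + o^2*x + 42*o*x^3 + 13*o*x^2 + 42*x^3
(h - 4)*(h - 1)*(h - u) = h^3 - h^2*u - 5*h^2 + 5*h*u + 4*h - 4*u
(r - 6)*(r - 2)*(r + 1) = r^3 - 7*r^2 + 4*r + 12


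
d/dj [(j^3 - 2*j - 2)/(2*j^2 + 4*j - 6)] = (j^4 + 4*j^3 - 7*j^2 + 4*j + 10)/(2*(j^4 + 4*j^3 - 2*j^2 - 12*j + 9))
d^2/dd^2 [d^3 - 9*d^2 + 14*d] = 6*d - 18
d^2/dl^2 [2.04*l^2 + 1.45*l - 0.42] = 4.08000000000000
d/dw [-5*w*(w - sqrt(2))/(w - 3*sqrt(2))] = 5*(-w^2 + 6*sqrt(2)*w - 6)/(w^2 - 6*sqrt(2)*w + 18)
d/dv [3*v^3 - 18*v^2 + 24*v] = 9*v^2 - 36*v + 24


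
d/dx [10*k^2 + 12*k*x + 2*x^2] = 12*k + 4*x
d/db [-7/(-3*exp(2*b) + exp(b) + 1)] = (7 - 42*exp(b))*exp(b)/(-3*exp(2*b) + exp(b) + 1)^2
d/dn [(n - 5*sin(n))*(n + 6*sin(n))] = n*cos(n) + 2*n + sin(n) - 30*sin(2*n)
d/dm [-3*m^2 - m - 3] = -6*m - 1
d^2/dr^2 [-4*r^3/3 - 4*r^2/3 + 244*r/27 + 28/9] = -8*r - 8/3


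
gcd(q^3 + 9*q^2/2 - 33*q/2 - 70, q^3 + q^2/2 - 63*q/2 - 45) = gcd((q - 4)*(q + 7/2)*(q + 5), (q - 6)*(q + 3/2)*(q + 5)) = q + 5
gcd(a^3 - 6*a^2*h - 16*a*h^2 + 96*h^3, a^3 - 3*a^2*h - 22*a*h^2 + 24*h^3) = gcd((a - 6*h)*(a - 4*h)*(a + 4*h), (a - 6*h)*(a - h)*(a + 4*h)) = a^2 - 2*a*h - 24*h^2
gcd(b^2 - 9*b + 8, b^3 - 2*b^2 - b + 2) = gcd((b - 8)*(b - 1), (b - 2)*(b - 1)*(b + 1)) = b - 1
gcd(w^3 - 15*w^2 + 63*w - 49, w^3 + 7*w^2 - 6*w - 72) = 1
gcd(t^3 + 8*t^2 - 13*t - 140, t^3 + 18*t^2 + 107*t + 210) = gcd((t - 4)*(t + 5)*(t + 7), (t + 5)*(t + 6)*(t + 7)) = t^2 + 12*t + 35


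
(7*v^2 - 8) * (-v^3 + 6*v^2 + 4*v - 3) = -7*v^5 + 42*v^4 + 36*v^3 - 69*v^2 - 32*v + 24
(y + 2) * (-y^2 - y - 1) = -y^3 - 3*y^2 - 3*y - 2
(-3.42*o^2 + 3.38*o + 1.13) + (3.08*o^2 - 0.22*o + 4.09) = -0.34*o^2 + 3.16*o + 5.22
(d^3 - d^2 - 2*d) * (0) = 0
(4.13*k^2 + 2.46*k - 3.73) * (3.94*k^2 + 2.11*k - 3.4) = 16.2722*k^4 + 18.4067*k^3 - 23.5476*k^2 - 16.2343*k + 12.682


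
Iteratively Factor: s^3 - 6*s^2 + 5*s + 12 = (s - 3)*(s^2 - 3*s - 4) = (s - 3)*(s + 1)*(s - 4)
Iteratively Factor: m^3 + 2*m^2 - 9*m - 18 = (m + 3)*(m^2 - m - 6) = (m - 3)*(m + 3)*(m + 2)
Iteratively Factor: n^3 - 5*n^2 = (n - 5)*(n^2) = n*(n - 5)*(n)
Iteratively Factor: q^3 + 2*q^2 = (q + 2)*(q^2) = q*(q + 2)*(q)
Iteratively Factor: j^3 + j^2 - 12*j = (j)*(j^2 + j - 12) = j*(j + 4)*(j - 3)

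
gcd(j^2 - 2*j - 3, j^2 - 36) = 1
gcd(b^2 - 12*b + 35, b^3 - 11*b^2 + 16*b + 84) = b - 7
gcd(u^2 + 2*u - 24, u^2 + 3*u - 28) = u - 4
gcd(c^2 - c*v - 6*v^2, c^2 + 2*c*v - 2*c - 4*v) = c + 2*v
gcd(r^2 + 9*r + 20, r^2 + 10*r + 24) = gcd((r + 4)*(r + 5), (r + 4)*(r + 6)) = r + 4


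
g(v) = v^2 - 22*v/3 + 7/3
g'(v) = 2*v - 22/3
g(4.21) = -10.82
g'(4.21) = 1.09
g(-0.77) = 8.57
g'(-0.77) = -8.87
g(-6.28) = 87.83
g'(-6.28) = -19.89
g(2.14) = -8.78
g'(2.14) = -3.05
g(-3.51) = 40.39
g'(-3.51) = -14.35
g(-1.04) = 11.04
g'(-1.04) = -9.41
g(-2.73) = 29.81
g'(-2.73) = -12.79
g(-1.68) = 17.48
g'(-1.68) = -10.69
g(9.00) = 17.33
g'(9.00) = 10.67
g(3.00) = -10.67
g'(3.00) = -1.33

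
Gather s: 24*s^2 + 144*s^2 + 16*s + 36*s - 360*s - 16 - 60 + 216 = 168*s^2 - 308*s + 140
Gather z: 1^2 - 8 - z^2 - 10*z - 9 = -z^2 - 10*z - 16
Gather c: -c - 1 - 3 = -c - 4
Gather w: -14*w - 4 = -14*w - 4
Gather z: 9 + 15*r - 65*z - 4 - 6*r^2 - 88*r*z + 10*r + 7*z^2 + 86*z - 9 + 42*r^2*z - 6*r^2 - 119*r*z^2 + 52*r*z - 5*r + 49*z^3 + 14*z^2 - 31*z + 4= -12*r^2 + 20*r + 49*z^3 + z^2*(21 - 119*r) + z*(42*r^2 - 36*r - 10)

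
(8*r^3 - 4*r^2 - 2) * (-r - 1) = -8*r^4 - 4*r^3 + 4*r^2 + 2*r + 2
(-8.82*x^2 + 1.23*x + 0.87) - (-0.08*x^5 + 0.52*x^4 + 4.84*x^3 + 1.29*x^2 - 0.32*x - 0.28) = 0.08*x^5 - 0.52*x^4 - 4.84*x^3 - 10.11*x^2 + 1.55*x + 1.15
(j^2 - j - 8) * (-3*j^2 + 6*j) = -3*j^4 + 9*j^3 + 18*j^2 - 48*j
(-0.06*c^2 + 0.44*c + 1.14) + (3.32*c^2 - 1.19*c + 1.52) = 3.26*c^2 - 0.75*c + 2.66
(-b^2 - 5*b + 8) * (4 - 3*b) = 3*b^3 + 11*b^2 - 44*b + 32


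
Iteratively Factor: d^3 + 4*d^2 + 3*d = (d + 1)*(d^2 + 3*d) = (d + 1)*(d + 3)*(d)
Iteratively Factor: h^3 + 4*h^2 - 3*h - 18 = (h - 2)*(h^2 + 6*h + 9) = (h - 2)*(h + 3)*(h + 3)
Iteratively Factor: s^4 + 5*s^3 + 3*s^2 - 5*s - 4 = (s + 1)*(s^3 + 4*s^2 - s - 4) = (s + 1)^2*(s^2 + 3*s - 4) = (s + 1)^2*(s + 4)*(s - 1)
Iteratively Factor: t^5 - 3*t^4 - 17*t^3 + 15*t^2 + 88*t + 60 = (t + 2)*(t^4 - 5*t^3 - 7*t^2 + 29*t + 30) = (t + 2)^2*(t^3 - 7*t^2 + 7*t + 15) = (t + 1)*(t + 2)^2*(t^2 - 8*t + 15) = (t - 5)*(t + 1)*(t + 2)^2*(t - 3)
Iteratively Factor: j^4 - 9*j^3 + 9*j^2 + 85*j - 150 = (j - 5)*(j^3 - 4*j^2 - 11*j + 30) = (j - 5)^2*(j^2 + j - 6) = (j - 5)^2*(j - 2)*(j + 3)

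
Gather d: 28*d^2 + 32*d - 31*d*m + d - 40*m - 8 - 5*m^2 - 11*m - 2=28*d^2 + d*(33 - 31*m) - 5*m^2 - 51*m - 10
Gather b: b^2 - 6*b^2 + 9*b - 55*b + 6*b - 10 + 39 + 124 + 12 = -5*b^2 - 40*b + 165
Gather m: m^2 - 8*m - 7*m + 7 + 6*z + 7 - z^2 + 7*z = m^2 - 15*m - z^2 + 13*z + 14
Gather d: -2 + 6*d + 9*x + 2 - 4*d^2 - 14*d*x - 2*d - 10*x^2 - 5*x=-4*d^2 + d*(4 - 14*x) - 10*x^2 + 4*x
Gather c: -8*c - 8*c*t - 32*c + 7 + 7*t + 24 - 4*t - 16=c*(-8*t - 40) + 3*t + 15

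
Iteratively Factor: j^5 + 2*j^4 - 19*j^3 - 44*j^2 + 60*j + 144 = (j + 2)*(j^4 - 19*j^2 - 6*j + 72) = (j + 2)*(j + 3)*(j^3 - 3*j^2 - 10*j + 24) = (j + 2)*(j + 3)^2*(j^2 - 6*j + 8) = (j - 4)*(j + 2)*(j + 3)^2*(j - 2)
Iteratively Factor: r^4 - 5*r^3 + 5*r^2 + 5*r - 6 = (r + 1)*(r^3 - 6*r^2 + 11*r - 6) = (r - 2)*(r + 1)*(r^2 - 4*r + 3) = (r - 3)*(r - 2)*(r + 1)*(r - 1)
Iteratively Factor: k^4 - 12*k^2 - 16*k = (k)*(k^3 - 12*k - 16) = k*(k + 2)*(k^2 - 2*k - 8) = k*(k + 2)^2*(k - 4)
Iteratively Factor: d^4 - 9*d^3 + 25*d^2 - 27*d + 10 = (d - 1)*(d^3 - 8*d^2 + 17*d - 10) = (d - 1)^2*(d^2 - 7*d + 10) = (d - 5)*(d - 1)^2*(d - 2)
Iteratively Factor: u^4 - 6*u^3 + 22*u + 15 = (u + 1)*(u^3 - 7*u^2 + 7*u + 15) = (u - 5)*(u + 1)*(u^2 - 2*u - 3) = (u - 5)*(u + 1)^2*(u - 3)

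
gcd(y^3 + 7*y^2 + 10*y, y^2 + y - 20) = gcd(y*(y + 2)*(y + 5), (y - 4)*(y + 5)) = y + 5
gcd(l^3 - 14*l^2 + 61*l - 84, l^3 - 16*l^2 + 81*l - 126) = l^2 - 10*l + 21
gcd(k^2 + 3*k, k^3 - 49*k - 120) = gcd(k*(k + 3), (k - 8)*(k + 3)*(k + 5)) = k + 3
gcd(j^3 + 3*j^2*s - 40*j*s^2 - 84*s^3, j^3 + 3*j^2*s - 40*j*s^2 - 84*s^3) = -j^3 - 3*j^2*s + 40*j*s^2 + 84*s^3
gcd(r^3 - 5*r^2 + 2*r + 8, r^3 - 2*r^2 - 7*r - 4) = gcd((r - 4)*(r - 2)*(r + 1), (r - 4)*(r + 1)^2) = r^2 - 3*r - 4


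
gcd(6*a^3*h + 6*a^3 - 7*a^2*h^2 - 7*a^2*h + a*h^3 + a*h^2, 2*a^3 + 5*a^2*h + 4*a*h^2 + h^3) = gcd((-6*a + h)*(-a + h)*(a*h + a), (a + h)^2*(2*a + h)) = 1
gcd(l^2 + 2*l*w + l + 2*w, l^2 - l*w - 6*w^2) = l + 2*w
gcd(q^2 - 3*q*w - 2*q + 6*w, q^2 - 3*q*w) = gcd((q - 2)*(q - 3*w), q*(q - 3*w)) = q - 3*w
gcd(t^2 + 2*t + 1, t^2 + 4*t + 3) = t + 1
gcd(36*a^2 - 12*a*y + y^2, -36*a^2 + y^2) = -6*a + y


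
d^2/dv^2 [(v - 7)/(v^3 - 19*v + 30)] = 2*((v - 7)*(3*v^2 - 19)^2 + (-3*v^2 - 3*v*(v - 7) + 19)*(v^3 - 19*v + 30))/(v^3 - 19*v + 30)^3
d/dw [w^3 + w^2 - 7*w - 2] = 3*w^2 + 2*w - 7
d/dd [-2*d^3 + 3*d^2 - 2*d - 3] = -6*d^2 + 6*d - 2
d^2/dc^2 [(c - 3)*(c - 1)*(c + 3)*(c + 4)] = 12*c^2 + 18*c - 26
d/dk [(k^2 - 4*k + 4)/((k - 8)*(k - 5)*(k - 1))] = (-k^4 + 8*k^3 - 15*k^2 + 32*k - 52)/(k^6 - 28*k^5 + 302*k^4 - 1564*k^3 + 3929*k^2 - 4240*k + 1600)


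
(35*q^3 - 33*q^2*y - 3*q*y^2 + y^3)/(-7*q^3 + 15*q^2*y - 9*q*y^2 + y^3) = (5*q + y)/(-q + y)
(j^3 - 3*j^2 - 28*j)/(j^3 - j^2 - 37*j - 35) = j*(j + 4)/(j^2 + 6*j + 5)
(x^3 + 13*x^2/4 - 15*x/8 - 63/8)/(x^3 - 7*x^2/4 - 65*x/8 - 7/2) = (2*x^2 + 3*x - 9)/(2*x^2 - 7*x - 4)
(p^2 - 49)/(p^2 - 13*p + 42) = (p + 7)/(p - 6)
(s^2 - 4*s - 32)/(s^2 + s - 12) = (s - 8)/(s - 3)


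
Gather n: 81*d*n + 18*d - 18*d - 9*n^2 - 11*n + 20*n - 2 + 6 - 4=-9*n^2 + n*(81*d + 9)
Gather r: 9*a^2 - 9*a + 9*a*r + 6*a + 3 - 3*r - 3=9*a^2 - 3*a + r*(9*a - 3)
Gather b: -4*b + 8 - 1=7 - 4*b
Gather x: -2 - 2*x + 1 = -2*x - 1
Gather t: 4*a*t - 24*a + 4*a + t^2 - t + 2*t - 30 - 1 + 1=-20*a + t^2 + t*(4*a + 1) - 30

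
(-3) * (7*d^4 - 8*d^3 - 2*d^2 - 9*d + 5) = -21*d^4 + 24*d^3 + 6*d^2 + 27*d - 15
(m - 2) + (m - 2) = 2*m - 4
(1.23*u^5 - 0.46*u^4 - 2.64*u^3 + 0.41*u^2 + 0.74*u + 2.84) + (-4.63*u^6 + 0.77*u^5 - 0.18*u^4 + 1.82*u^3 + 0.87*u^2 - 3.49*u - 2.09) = -4.63*u^6 + 2.0*u^5 - 0.64*u^4 - 0.82*u^3 + 1.28*u^2 - 2.75*u + 0.75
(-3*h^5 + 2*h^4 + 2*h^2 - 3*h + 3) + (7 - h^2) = -3*h^5 + 2*h^4 + h^2 - 3*h + 10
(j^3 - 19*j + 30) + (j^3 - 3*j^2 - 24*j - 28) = 2*j^3 - 3*j^2 - 43*j + 2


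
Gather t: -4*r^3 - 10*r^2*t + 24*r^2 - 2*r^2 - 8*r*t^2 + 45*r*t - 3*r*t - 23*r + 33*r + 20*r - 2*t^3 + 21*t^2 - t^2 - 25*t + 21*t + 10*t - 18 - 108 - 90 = -4*r^3 + 22*r^2 + 30*r - 2*t^3 + t^2*(20 - 8*r) + t*(-10*r^2 + 42*r + 6) - 216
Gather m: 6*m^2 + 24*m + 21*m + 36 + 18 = 6*m^2 + 45*m + 54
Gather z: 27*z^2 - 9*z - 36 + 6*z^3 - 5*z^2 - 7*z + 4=6*z^3 + 22*z^2 - 16*z - 32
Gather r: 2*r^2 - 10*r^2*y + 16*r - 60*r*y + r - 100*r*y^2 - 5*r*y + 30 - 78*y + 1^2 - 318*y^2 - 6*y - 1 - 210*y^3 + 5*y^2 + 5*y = r^2*(2 - 10*y) + r*(-100*y^2 - 65*y + 17) - 210*y^3 - 313*y^2 - 79*y + 30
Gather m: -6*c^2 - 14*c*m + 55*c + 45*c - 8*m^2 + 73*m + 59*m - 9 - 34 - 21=-6*c^2 + 100*c - 8*m^2 + m*(132 - 14*c) - 64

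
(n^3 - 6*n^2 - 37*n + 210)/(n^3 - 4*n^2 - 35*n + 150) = (n - 7)/(n - 5)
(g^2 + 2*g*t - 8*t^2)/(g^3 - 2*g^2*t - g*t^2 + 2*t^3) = (-g - 4*t)/(-g^2 + t^2)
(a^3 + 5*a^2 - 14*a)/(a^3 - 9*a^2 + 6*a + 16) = a*(a + 7)/(a^2 - 7*a - 8)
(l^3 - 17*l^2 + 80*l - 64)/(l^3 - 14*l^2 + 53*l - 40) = (l - 8)/(l - 5)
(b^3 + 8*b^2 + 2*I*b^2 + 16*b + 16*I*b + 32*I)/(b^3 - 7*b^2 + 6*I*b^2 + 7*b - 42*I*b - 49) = (b^3 + b^2*(8 + 2*I) + b*(16 + 16*I) + 32*I)/(b^3 + b^2*(-7 + 6*I) + b*(7 - 42*I) - 49)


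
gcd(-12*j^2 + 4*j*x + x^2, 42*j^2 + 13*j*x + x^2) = 6*j + x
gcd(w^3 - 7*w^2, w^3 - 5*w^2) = w^2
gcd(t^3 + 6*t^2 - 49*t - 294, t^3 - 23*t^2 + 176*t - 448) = t - 7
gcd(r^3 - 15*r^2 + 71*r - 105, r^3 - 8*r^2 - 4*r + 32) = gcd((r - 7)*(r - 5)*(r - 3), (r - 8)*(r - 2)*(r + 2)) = 1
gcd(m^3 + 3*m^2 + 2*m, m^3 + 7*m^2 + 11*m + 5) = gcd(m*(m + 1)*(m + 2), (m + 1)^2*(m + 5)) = m + 1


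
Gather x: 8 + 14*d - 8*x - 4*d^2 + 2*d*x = -4*d^2 + 14*d + x*(2*d - 8) + 8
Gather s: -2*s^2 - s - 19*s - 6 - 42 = -2*s^2 - 20*s - 48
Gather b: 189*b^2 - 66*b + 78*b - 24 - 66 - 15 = 189*b^2 + 12*b - 105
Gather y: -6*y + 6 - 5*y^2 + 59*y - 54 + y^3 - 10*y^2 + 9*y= y^3 - 15*y^2 + 62*y - 48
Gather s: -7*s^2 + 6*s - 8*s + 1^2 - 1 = -7*s^2 - 2*s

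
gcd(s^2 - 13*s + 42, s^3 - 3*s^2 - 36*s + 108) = s - 6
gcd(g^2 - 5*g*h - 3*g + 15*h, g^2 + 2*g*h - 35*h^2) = g - 5*h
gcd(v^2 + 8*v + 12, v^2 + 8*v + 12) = v^2 + 8*v + 12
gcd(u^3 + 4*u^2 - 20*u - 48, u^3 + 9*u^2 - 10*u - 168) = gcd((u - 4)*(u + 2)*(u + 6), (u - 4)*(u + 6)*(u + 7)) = u^2 + 2*u - 24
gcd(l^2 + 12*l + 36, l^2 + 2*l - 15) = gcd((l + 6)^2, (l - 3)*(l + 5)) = 1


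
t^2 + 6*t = t*(t + 6)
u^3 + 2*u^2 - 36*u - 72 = (u - 6)*(u + 2)*(u + 6)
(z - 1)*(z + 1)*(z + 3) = z^3 + 3*z^2 - z - 3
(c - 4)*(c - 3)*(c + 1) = c^3 - 6*c^2 + 5*c + 12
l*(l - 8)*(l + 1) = l^3 - 7*l^2 - 8*l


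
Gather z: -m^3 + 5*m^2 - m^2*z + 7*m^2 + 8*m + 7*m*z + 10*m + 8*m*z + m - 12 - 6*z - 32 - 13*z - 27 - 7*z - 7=-m^3 + 12*m^2 + 19*m + z*(-m^2 + 15*m - 26) - 78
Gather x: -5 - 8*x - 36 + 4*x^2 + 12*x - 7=4*x^2 + 4*x - 48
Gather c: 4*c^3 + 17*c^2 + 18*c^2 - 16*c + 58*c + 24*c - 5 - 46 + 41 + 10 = 4*c^3 + 35*c^2 + 66*c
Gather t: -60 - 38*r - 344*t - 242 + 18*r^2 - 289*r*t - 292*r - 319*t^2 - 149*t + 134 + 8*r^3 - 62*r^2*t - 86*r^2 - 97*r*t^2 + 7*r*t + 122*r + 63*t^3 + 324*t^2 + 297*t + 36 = 8*r^3 - 68*r^2 - 208*r + 63*t^3 + t^2*(5 - 97*r) + t*(-62*r^2 - 282*r - 196) - 132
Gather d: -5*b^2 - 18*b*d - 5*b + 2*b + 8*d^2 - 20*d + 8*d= -5*b^2 - 3*b + 8*d^2 + d*(-18*b - 12)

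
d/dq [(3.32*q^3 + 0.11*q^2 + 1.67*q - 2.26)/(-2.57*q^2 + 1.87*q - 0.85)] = (-8.5324*q^4 + 12.4168*q^3 - 3.9684*q^2 - 11.8034*q + 2.8067)/(6.6049*q^4 - 9.6118*q^3 + 7.8659*q^2 - 3.179*q + 0.7225)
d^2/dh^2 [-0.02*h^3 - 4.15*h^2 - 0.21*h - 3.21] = -0.12*h - 8.3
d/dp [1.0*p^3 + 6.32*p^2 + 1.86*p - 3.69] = 3.0*p^2 + 12.64*p + 1.86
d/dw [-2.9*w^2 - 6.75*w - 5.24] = -5.8*w - 6.75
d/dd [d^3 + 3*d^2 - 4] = 3*d*(d + 2)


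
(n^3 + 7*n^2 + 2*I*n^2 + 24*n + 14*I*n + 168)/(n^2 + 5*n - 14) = (n^2 + 2*I*n + 24)/(n - 2)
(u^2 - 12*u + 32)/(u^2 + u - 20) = (u - 8)/(u + 5)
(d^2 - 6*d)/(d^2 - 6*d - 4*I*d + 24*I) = d/(d - 4*I)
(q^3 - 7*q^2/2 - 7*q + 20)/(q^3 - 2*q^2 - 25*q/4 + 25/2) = 2*(q - 4)/(2*q - 5)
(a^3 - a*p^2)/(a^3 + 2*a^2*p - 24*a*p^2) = (a^2 - p^2)/(a^2 + 2*a*p - 24*p^2)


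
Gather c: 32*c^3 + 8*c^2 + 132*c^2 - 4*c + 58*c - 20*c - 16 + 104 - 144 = 32*c^3 + 140*c^2 + 34*c - 56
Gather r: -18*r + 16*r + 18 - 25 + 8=1 - 2*r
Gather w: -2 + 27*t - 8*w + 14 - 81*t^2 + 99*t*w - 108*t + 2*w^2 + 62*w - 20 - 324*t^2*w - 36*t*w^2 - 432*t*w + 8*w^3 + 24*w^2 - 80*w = -81*t^2 - 81*t + 8*w^3 + w^2*(26 - 36*t) + w*(-324*t^2 - 333*t - 26) - 8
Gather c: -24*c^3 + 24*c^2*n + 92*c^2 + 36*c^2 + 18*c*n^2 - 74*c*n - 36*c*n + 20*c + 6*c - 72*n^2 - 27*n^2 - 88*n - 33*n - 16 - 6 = -24*c^3 + c^2*(24*n + 128) + c*(18*n^2 - 110*n + 26) - 99*n^2 - 121*n - 22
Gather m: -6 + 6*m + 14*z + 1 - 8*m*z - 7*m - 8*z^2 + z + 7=m*(-8*z - 1) - 8*z^2 + 15*z + 2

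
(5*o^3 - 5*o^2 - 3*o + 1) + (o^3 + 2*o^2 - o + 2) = 6*o^3 - 3*o^2 - 4*o + 3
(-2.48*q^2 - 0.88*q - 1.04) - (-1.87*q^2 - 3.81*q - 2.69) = -0.61*q^2 + 2.93*q + 1.65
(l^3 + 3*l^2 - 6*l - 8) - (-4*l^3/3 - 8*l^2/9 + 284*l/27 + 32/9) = 7*l^3/3 + 35*l^2/9 - 446*l/27 - 104/9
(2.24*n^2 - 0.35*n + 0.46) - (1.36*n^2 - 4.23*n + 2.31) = 0.88*n^2 + 3.88*n - 1.85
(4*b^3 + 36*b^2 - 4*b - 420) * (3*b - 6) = 12*b^4 + 84*b^3 - 228*b^2 - 1236*b + 2520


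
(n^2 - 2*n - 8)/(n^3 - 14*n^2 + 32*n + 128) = (n - 4)/(n^2 - 16*n + 64)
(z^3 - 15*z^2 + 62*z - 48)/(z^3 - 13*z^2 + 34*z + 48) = (z - 1)/(z + 1)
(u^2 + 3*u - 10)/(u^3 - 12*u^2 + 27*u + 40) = (u^2 + 3*u - 10)/(u^3 - 12*u^2 + 27*u + 40)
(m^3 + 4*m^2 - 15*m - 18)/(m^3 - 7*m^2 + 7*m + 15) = (m + 6)/(m - 5)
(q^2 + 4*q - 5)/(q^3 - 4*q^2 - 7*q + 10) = (q + 5)/(q^2 - 3*q - 10)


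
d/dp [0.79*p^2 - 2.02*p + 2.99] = 1.58*p - 2.02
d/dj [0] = 0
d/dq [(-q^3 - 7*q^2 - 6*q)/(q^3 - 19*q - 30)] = (7*q^4 + 50*q^3 + 223*q^2 + 420*q + 180)/(q^6 - 38*q^4 - 60*q^3 + 361*q^2 + 1140*q + 900)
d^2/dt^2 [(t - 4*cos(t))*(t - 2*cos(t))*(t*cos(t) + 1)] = -t^3*cos(t) - 6*t^2*sin(t) + 12*t^2*cos(2*t) + 24*t*sin(2*t) + 6*t*cos(t) - 18*t*cos(3*t) - 12*sin(3*t) - 22*cos(2*t) - 4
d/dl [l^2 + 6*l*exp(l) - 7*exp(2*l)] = 6*l*exp(l) + 2*l - 14*exp(2*l) + 6*exp(l)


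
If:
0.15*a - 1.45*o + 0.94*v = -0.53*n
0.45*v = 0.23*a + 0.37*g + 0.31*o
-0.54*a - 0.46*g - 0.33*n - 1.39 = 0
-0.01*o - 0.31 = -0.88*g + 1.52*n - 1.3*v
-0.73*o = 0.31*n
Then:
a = -6.77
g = 3.88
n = 1.46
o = -0.62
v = -0.69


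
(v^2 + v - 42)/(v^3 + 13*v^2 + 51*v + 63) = (v - 6)/(v^2 + 6*v + 9)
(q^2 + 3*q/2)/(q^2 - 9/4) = 2*q/(2*q - 3)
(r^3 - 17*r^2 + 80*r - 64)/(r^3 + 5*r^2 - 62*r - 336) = (r^2 - 9*r + 8)/(r^2 + 13*r + 42)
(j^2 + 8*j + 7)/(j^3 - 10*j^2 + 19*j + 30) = (j + 7)/(j^2 - 11*j + 30)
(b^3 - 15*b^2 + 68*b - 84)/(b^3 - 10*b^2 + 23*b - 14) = (b - 6)/(b - 1)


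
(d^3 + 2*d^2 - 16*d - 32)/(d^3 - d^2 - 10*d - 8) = (d + 4)/(d + 1)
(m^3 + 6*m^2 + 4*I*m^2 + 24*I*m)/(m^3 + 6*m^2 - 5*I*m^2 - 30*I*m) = (m + 4*I)/(m - 5*I)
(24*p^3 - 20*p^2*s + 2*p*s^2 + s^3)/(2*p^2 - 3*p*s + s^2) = (12*p^2 - 4*p*s - s^2)/(p - s)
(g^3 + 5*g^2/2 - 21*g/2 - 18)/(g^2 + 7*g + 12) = (2*g^2 - 3*g - 9)/(2*(g + 3))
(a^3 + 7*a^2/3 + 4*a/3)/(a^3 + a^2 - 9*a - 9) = a*(3*a + 4)/(3*(a^2 - 9))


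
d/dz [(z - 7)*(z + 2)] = 2*z - 5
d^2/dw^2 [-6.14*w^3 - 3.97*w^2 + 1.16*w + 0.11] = -36.84*w - 7.94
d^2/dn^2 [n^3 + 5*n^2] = 6*n + 10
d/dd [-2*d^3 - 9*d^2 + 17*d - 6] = -6*d^2 - 18*d + 17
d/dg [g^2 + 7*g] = 2*g + 7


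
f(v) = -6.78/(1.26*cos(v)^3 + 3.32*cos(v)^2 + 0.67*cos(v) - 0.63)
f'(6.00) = 1.14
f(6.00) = -1.62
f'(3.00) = 3.86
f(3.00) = -9.19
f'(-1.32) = 290.89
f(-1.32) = 28.25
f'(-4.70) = -9.81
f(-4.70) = 10.63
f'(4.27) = -54.68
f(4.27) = 16.65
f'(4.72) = 12.52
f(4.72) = 10.85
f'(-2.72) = -19.44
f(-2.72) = -11.99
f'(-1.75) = -6.19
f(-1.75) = 10.41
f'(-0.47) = 2.41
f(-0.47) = -1.94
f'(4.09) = -524.28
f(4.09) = 47.78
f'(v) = -6.78*(3.78*sin(v)*cos(v)^2 + 6.64*sin(v)*cos(v) + 0.67*sin(v))/(1.26*cos(v)^3 + 3.32*cos(v)^2 + 0.67*cos(v) - 0.63)^2 = (25.6284*sin(v)^2 - 45.0192*cos(v) - 30.171)*sin(v)/(1.26*cos(v)^3 + 3.32*cos(v)^2 + 0.67*cos(v) - 0.63)^2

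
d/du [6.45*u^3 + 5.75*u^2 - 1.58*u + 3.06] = 19.35*u^2 + 11.5*u - 1.58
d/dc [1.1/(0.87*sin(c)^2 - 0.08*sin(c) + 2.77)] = (0.088 - 1.914*sin(c))*cos(c)/(0.87*sin(c)^2 - 0.08*sin(c) + 2.77)^2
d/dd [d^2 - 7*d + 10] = 2*d - 7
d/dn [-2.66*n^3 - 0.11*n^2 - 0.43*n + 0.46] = -7.98*n^2 - 0.22*n - 0.43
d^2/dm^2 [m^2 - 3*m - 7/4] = 2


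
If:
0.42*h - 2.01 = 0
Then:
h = 4.79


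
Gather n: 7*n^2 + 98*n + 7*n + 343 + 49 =7*n^2 + 105*n + 392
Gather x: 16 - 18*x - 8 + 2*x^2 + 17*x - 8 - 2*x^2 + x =0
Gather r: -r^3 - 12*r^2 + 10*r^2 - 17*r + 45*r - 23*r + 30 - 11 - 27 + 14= -r^3 - 2*r^2 + 5*r + 6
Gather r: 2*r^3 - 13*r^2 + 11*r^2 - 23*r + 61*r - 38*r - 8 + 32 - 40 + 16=2*r^3 - 2*r^2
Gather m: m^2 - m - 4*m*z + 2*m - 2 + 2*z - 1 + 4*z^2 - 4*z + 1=m^2 + m*(1 - 4*z) + 4*z^2 - 2*z - 2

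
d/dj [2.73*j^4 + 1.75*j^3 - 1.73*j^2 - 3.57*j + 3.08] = 10.92*j^3 + 5.25*j^2 - 3.46*j - 3.57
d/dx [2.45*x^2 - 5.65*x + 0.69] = 4.9*x - 5.65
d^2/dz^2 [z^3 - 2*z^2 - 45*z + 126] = 6*z - 4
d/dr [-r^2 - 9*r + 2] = -2*r - 9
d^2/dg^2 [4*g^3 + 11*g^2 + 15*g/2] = 24*g + 22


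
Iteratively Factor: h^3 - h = (h)*(h^2 - 1) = h*(h + 1)*(h - 1)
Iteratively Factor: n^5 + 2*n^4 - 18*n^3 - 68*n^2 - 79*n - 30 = (n - 5)*(n^4 + 7*n^3 + 17*n^2 + 17*n + 6) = (n - 5)*(n + 1)*(n^3 + 6*n^2 + 11*n + 6) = (n - 5)*(n + 1)*(n + 2)*(n^2 + 4*n + 3) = (n - 5)*(n + 1)*(n + 2)*(n + 3)*(n + 1)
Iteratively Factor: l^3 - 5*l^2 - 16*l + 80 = (l + 4)*(l^2 - 9*l + 20) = (l - 5)*(l + 4)*(l - 4)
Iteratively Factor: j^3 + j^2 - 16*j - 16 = (j - 4)*(j^2 + 5*j + 4) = (j - 4)*(j + 4)*(j + 1)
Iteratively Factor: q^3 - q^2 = (q)*(q^2 - q) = q*(q - 1)*(q)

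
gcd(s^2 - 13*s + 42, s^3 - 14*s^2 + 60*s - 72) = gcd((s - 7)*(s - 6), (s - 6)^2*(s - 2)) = s - 6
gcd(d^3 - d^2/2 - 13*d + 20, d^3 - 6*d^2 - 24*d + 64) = d^2 + 2*d - 8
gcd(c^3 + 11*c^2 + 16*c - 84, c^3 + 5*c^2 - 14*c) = c^2 + 5*c - 14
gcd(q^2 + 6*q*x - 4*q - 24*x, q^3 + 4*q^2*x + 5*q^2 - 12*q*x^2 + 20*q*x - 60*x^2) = q + 6*x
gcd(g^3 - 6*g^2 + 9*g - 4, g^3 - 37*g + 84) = g - 4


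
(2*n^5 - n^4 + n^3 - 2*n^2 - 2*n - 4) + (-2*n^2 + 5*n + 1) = 2*n^5 - n^4 + n^3 - 4*n^2 + 3*n - 3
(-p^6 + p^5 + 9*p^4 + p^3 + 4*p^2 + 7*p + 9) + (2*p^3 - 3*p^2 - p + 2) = -p^6 + p^5 + 9*p^4 + 3*p^3 + p^2 + 6*p + 11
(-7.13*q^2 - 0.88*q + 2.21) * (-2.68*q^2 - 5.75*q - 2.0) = 19.1084*q^4 + 43.3559*q^3 + 13.3972*q^2 - 10.9475*q - 4.42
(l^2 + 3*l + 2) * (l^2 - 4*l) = l^4 - l^3 - 10*l^2 - 8*l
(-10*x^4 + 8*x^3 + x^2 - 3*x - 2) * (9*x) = -90*x^5 + 72*x^4 + 9*x^3 - 27*x^2 - 18*x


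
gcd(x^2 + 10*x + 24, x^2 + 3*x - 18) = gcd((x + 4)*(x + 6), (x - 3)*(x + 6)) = x + 6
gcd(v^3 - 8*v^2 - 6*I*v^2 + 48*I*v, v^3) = v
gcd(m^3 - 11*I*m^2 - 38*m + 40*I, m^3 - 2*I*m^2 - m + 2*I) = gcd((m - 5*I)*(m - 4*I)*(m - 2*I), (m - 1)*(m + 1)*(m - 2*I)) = m - 2*I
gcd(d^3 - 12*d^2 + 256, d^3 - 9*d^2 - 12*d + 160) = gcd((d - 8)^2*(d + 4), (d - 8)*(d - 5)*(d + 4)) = d^2 - 4*d - 32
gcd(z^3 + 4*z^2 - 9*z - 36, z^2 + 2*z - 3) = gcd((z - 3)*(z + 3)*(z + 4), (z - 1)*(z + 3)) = z + 3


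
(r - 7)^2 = r^2 - 14*r + 49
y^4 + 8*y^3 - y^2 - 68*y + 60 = (y - 2)*(y - 1)*(y + 5)*(y + 6)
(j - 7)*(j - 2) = j^2 - 9*j + 14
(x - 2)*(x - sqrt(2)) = x^2 - 2*x - sqrt(2)*x + 2*sqrt(2)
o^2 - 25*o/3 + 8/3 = (o - 8)*(o - 1/3)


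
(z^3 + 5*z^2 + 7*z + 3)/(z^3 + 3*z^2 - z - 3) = (z + 1)/(z - 1)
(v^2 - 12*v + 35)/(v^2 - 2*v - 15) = (v - 7)/(v + 3)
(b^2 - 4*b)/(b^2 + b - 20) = b/(b + 5)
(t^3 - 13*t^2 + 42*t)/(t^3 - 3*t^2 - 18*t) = (t - 7)/(t + 3)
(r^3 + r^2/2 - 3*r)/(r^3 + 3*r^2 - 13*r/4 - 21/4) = 2*r*(r + 2)/(2*r^2 + 9*r + 7)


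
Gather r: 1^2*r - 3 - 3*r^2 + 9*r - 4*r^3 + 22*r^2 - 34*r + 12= -4*r^3 + 19*r^2 - 24*r + 9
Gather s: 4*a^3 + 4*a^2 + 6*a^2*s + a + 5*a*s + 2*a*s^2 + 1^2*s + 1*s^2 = 4*a^3 + 4*a^2 + a + s^2*(2*a + 1) + s*(6*a^2 + 5*a + 1)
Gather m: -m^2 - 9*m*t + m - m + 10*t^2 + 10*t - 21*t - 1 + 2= -m^2 - 9*m*t + 10*t^2 - 11*t + 1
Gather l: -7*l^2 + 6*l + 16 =-7*l^2 + 6*l + 16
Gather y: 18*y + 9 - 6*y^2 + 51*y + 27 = -6*y^2 + 69*y + 36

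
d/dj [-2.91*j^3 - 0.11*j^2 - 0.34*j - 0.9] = -8.73*j^2 - 0.22*j - 0.34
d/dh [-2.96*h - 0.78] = -2.96000000000000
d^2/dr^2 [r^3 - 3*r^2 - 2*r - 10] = 6*r - 6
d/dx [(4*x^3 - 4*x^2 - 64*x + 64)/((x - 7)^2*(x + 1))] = 24*(-2*x^3 + 3*x^2 - 3*x + 32)/(x^5 - 19*x^4 + 106*x^3 - 70*x^2 - 539*x - 343)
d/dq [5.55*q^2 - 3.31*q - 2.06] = 11.1*q - 3.31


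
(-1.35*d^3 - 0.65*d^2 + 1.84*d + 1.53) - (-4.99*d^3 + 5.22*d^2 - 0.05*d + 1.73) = 3.64*d^3 - 5.87*d^2 + 1.89*d - 0.2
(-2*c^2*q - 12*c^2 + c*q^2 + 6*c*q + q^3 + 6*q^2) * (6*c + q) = -12*c^3*q - 72*c^3 + 4*c^2*q^2 + 24*c^2*q + 7*c*q^3 + 42*c*q^2 + q^4 + 6*q^3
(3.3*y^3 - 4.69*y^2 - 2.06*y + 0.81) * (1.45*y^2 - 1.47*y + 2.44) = 4.785*y^5 - 11.6515*y^4 + 11.9593*y^3 - 7.2409*y^2 - 6.2171*y + 1.9764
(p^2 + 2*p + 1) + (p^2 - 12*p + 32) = 2*p^2 - 10*p + 33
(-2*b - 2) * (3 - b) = 2*b^2 - 4*b - 6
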